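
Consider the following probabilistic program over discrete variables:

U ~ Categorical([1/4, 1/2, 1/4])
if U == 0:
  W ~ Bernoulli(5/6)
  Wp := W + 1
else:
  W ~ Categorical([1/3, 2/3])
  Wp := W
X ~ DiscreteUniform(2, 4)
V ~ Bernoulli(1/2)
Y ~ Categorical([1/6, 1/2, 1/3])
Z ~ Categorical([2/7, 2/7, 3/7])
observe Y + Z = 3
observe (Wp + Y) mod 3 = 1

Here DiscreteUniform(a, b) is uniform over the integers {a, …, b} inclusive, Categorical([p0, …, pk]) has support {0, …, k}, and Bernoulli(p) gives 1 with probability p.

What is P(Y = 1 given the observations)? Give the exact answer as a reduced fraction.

P(Y = 1 | obs) = 27/37

Enumerate traces; 18 have nonzero weight after conditioning:
  (U=0, W=1, X=2, V=0, Y=2, Z=1) weight 5/1512
  (U=0, W=1, X=2, V=1, Y=2, Z=1) weight 5/1512
  (U=0, W=1, X=3, V=0, Y=2, Z=1) weight 5/1512
  (U=0, W=1, X=3, V=1, Y=2, Z=1) weight 5/1512
  (U=0, W=1, X=4, V=0, Y=2, Z=1) weight 5/1512
  (U=0, W=1, X=4, V=1, Y=2, Z=1) weight 5/1512
  (U=1, W=0, X=2, V=0, Y=1, Z=2) weight 1/168
  (U=1, W=0, X=2, V=1, Y=1, Z=2) weight 1/168
  … 10 more
Group by Y:
  weight(Y=1) = 3/56
  weight(Y=2) = 5/252
Total weight = 3/56 + 5/252 = 37/504
P(Y=1 | obs) = 3/56 / 37/504 = 27/37
P(Y=2 | obs) = 5/252 / 37/504 = 10/37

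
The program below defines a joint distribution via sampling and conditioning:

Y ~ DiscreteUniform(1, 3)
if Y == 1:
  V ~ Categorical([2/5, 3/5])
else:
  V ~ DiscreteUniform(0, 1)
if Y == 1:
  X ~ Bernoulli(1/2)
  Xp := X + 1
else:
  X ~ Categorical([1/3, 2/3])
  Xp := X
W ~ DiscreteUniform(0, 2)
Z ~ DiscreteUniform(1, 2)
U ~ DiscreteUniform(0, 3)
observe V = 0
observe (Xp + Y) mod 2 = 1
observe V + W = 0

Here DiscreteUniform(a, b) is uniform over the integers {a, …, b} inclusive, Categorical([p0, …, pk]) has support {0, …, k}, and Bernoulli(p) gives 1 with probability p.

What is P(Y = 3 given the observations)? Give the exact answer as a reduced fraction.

P(Y = 3 | obs) = 5/21

Enumerate traces; 24 have nonzero weight after conditioning:
  (Y=1, V=0, X=1, W=0, Z=1, U=0) weight 1/360
  (Y=1, V=0, X=1, W=0, Z=1, U=1) weight 1/360
  (Y=1, V=0, X=1, W=0, Z=1, U=2) weight 1/360
  (Y=1, V=0, X=1, W=0, Z=1, U=3) weight 1/360
  (Y=1, V=0, X=1, W=0, Z=2, U=0) weight 1/360
  (Y=1, V=0, X=1, W=0, Z=2, U=1) weight 1/360
  (Y=1, V=0, X=1, W=0, Z=2, U=2) weight 1/360
  (Y=1, V=0, X=1, W=0, Z=2, U=3) weight 1/360
  (Y=2, V=0, X=1, W=0, Z=1, U=0) weight 1/216
  (Y=3, V=0, X=0, W=0, Z=1, U=0) weight 1/432
  … 14 more
Group by Y:
  weight(Y=1) = 1/45
  weight(Y=2) = 1/27
  weight(Y=3) = 1/54
Total weight = 1/45 + 1/27 + 1/54 = 7/90
P(Y=1 | obs) = 1/45 / 7/90 = 2/7
P(Y=2 | obs) = 1/27 / 7/90 = 10/21
P(Y=3 | obs) = 1/54 / 7/90 = 5/21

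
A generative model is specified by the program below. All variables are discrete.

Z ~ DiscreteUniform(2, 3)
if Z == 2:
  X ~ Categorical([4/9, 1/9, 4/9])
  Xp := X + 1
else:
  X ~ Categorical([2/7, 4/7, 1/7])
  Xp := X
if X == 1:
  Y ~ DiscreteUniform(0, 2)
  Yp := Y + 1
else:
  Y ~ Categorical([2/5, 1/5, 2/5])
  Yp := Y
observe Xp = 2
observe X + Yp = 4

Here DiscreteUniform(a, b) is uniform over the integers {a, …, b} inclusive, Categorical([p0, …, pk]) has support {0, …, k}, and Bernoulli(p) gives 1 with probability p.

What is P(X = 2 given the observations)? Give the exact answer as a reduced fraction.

Enumerate traces; 2 have nonzero weight after conditioning:
  (Z=2, X=1, Y=2) weight 1/54
  (Z=3, X=2, Y=2) weight 1/35
Group by X:
  weight(X=1) = 1/54
  weight(X=2) = 1/35
Total weight = 1/54 + 1/35 = 89/1890
P(X=1 | obs) = 1/54 / 89/1890 = 35/89
P(X=2 | obs) = 1/35 / 89/1890 = 54/89

P(X = 2 | obs) = 54/89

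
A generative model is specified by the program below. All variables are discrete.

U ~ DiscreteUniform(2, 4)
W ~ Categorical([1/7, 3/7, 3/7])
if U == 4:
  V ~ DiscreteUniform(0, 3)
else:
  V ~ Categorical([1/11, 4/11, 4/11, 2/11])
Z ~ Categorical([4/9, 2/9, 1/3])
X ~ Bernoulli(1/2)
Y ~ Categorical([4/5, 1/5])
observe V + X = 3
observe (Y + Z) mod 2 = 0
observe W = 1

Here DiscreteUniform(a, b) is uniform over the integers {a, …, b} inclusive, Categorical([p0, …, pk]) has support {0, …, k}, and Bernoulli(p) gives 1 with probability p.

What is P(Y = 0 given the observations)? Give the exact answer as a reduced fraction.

Enumerate traces; 18 have nonzero weight after conditioning:
  (U=2, W=1, V=2, Z=0, X=1, Y=0) weight 32/3465
  (U=2, W=1, V=2, Z=1, X=1, Y=1) weight 4/3465
  (U=2, W=1, V=2, Z=2, X=1, Y=0) weight 8/1155
  (U=2, W=1, V=3, Z=0, X=0, Y=0) weight 16/3465
  (U=2, W=1, V=3, Z=1, X=0, Y=1) weight 2/3465
  (U=2, W=1, V=3, Z=2, X=0, Y=0) weight 4/1155
  (U=3, W=1, V=2, Z=0, X=1, Y=0) weight 32/3465
  (U=3, W=1, V=2, Z=1, X=1, Y=1) weight 4/3465
  … 10 more
Group by Y:
  weight(Y=0) = 7/99
  weight(Y=1) = 1/198
Total weight = 7/99 + 1/198 = 5/66
P(Y=0 | obs) = 7/99 / 5/66 = 14/15
P(Y=1 | obs) = 1/198 / 5/66 = 1/15

P(Y = 0 | obs) = 14/15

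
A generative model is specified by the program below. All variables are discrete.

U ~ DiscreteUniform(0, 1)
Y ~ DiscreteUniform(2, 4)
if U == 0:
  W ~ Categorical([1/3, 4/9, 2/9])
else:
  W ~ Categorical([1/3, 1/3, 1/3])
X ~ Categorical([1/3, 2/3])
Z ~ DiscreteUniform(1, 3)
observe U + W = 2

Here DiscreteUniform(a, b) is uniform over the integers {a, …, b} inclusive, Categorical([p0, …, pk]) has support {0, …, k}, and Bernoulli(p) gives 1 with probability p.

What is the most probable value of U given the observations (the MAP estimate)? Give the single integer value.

Enumerate traces; 36 have nonzero weight after conditioning:
  (U=0, Y=2, W=2, X=0, Z=1) weight 1/243
  (U=0, Y=2, W=2, X=0, Z=2) weight 1/243
  (U=0, Y=2, W=2, X=0, Z=3) weight 1/243
  (U=0, Y=2, W=2, X=1, Z=1) weight 2/243
  (U=0, Y=2, W=2, X=1, Z=2) weight 2/243
  (U=0, Y=2, W=2, X=1, Z=3) weight 2/243
  (U=0, Y=3, W=2, X=0, Z=1) weight 1/243
  (U=0, Y=3, W=2, X=0, Z=2) weight 1/243
  (U=1, Y=2, W=1, X=0, Z=1) weight 1/162
  … 27 more
Group by U:
  weight(U=0) = 1/9
  weight(U=1) = 1/6
Total weight = 1/9 + 1/6 = 5/18
P(U=0 | obs) = 1/9 / 5/18 = 2/5
P(U=1 | obs) = 1/6 / 5/18 = 3/5
argmax = 1

argmax_v P(U = v | obs) = 1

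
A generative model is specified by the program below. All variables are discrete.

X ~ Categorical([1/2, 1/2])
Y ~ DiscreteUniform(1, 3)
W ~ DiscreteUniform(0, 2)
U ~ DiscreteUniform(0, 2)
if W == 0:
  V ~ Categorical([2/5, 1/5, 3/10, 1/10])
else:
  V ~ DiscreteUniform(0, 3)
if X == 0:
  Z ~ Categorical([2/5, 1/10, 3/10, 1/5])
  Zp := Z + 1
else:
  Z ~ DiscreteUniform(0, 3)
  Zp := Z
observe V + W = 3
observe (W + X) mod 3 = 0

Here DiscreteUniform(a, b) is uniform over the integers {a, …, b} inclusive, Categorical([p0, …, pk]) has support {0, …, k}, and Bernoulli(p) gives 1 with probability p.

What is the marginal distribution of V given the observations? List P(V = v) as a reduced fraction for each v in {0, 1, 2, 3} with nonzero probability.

P(V=1) = 5/7, P(V=3) = 2/7

Enumerate traces; 72 have nonzero weight after conditioning:
  (X=0, Y=1, W=0, U=0, V=3, Z=0) weight 1/1350
  (X=0, Y=1, W=0, U=0, V=3, Z=1) weight 1/5400
  (X=0, Y=1, W=0, U=0, V=3, Z=2) weight 1/1800
  (X=0, Y=1, W=0, U=0, V=3, Z=3) weight 1/2700
  (X=0, Y=1, W=0, U=1, V=3, Z=0) weight 1/1350
  (X=0, Y=1, W=0, U=1, V=3, Z=1) weight 1/5400
  (X=0, Y=1, W=0, U=1, V=3, Z=2) weight 1/1800
  (X=0, Y=1, W=0, U=1, V=3, Z=3) weight 1/2700
  (X=1, Y=1, W=2, U=0, V=1, Z=0) weight 1/864
  … 63 more
Group by V:
  weight(V=1) = 1/24
  weight(V=3) = 1/60
Total weight = 1/24 + 1/60 = 7/120
P(V=1 | obs) = 1/24 / 7/120 = 5/7
P(V=3 | obs) = 1/60 / 7/120 = 2/7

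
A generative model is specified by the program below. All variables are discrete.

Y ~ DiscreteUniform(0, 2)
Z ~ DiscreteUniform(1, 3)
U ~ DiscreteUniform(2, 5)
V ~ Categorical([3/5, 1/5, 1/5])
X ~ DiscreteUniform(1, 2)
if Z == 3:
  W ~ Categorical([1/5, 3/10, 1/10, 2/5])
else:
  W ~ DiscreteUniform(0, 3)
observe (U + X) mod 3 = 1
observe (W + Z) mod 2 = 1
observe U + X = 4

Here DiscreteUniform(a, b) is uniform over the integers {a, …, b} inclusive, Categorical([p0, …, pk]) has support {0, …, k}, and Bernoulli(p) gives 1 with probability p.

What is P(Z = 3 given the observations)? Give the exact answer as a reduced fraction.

Enumerate traces; 108 have nonzero weight after conditioning:
  (Y=0, Z=1, U=2, V=0, X=2, W=0) weight 1/480
  (Y=0, Z=1, U=2, V=0, X=2, W=2) weight 1/480
  (Y=0, Z=1, U=2, V=1, X=2, W=0) weight 1/1440
  (Y=0, Z=1, U=2, V=1, X=2, W=2) weight 1/1440
  (Y=0, Z=1, U=2, V=2, X=2, W=0) weight 1/1440
  (Y=0, Z=1, U=2, V=2, X=2, W=2) weight 1/1440
  (Y=0, Z=1, U=3, V=0, X=1, W=0) weight 1/480
  (Y=0, Z=1, U=3, V=0, X=1, W=2) weight 1/480
  (Y=0, Z=2, U=2, V=0, X=2, W=1) weight 1/480
  (Y=0, Z=3, U=2, V=0, X=2, W=0) weight 1/600
  … 98 more
Group by Z:
  weight(Z=1) = 1/24
  weight(Z=2) = 1/24
  weight(Z=3) = 1/40
Total weight = 1/24 + 1/24 + 1/40 = 13/120
P(Z=1 | obs) = 1/24 / 13/120 = 5/13
P(Z=2 | obs) = 1/24 / 13/120 = 5/13
P(Z=3 | obs) = 1/40 / 13/120 = 3/13

P(Z = 3 | obs) = 3/13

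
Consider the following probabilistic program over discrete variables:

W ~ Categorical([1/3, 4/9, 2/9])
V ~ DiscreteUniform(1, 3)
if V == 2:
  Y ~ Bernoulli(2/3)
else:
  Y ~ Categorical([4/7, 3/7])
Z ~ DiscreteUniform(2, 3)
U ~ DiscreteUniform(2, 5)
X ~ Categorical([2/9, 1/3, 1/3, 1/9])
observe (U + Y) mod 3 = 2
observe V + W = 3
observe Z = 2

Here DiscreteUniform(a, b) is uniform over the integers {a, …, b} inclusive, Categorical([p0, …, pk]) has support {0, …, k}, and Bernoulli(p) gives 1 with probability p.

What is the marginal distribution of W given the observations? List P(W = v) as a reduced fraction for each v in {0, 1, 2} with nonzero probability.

Enumerate traces; 36 have nonzero weight after conditioning:
  (W=0, V=3, Y=0, Z=2, U=2, X=0) weight 1/567
  (W=0, V=3, Y=0, Z=2, U=2, X=1) weight 1/378
  (W=0, V=3, Y=0, Z=2, U=2, X=2) weight 1/378
  (W=0, V=3, Y=0, Z=2, U=2, X=3) weight 1/1134
  (W=0, V=3, Y=0, Z=2, U=5, X=0) weight 1/567
  (W=0, V=3, Y=0, Z=2, U=5, X=1) weight 1/378
  (W=0, V=3, Y=0, Z=2, U=5, X=2) weight 1/378
  (W=0, V=3, Y=0, Z=2, U=5, X=3) weight 1/1134
  (W=1, V=2, Y=0, Z=2, U=2, X=0) weight 1/729
  (W=2, V=1, Y=0, Z=2, U=2, X=0) weight 2/1701
  … 26 more
Group by W:
  weight(W=0) = 11/504
  weight(W=1) = 2/81
  weight(W=2) = 11/756
Total weight = 11/504 + 2/81 + 11/756 = 277/4536
P(W=0 | obs) = 11/504 / 277/4536 = 99/277
P(W=1 | obs) = 2/81 / 277/4536 = 112/277
P(W=2 | obs) = 11/756 / 277/4536 = 66/277

P(W=0) = 99/277, P(W=1) = 112/277, P(W=2) = 66/277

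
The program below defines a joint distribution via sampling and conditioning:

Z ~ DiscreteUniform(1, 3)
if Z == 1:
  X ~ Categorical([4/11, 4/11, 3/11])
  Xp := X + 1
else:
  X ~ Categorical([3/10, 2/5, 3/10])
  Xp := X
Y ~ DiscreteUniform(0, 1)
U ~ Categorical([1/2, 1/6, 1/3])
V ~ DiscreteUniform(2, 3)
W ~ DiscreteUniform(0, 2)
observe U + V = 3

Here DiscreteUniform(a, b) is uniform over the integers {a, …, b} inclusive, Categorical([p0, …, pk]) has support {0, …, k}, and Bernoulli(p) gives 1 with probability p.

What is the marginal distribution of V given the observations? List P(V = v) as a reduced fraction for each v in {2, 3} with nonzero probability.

P(V=2) = 1/4, P(V=3) = 3/4

Enumerate traces; 108 have nonzero weight after conditioning:
  (Z=1, X=0, Y=0, U=0, V=3, W=0) weight 1/198
  (Z=1, X=0, Y=0, U=0, V=3, W=1) weight 1/198
  (Z=1, X=0, Y=0, U=0, V=3, W=2) weight 1/198
  (Z=1, X=0, Y=0, U=1, V=2, W=0) weight 1/594
  (Z=1, X=0, Y=0, U=1, V=2, W=1) weight 1/594
  (Z=1, X=0, Y=0, U=1, V=2, W=2) weight 1/594
  (Z=1, X=0, Y=1, U=0, V=3, W=0) weight 1/198
  (Z=1, X=0, Y=1, U=0, V=3, W=1) weight 1/198
  … 100 more
Group by V:
  weight(V=2) = 1/12
  weight(V=3) = 1/4
Total weight = 1/12 + 1/4 = 1/3
P(V=2 | obs) = 1/12 / 1/3 = 1/4
P(V=3 | obs) = 1/4 / 1/3 = 3/4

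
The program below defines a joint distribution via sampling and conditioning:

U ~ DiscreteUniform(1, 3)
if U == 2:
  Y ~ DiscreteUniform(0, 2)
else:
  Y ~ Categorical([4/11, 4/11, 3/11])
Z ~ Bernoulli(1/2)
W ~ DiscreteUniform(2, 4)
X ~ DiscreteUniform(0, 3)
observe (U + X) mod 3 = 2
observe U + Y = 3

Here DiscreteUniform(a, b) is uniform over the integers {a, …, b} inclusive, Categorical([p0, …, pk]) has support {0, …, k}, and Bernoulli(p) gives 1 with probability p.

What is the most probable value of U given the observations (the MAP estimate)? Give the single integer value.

argmax_v P(U = v | obs) = 2

Enumerate traces; 24 have nonzero weight after conditioning:
  (U=1, Y=2, Z=0, W=2, X=1) weight 1/264
  (U=1, Y=2, Z=0, W=3, X=1) weight 1/264
  (U=1, Y=2, Z=0, W=4, X=1) weight 1/264
  (U=1, Y=2, Z=1, W=2, X=1) weight 1/264
  (U=1, Y=2, Z=1, W=3, X=1) weight 1/264
  (U=1, Y=2, Z=1, W=4, X=1) weight 1/264
  (U=2, Y=1, Z=0, W=2, X=0) weight 1/216
  (U=2, Y=1, Z=0, W=2, X=3) weight 1/216
  (U=3, Y=0, Z=0, W=2, X=2) weight 1/198
  … 15 more
Group by U:
  weight(U=1) = 1/44
  weight(U=2) = 1/18
  weight(U=3) = 1/33
Total weight = 1/44 + 1/18 + 1/33 = 43/396
P(U=1 | obs) = 1/44 / 43/396 = 9/43
P(U=2 | obs) = 1/18 / 43/396 = 22/43
P(U=3 | obs) = 1/33 / 43/396 = 12/43
argmax = 2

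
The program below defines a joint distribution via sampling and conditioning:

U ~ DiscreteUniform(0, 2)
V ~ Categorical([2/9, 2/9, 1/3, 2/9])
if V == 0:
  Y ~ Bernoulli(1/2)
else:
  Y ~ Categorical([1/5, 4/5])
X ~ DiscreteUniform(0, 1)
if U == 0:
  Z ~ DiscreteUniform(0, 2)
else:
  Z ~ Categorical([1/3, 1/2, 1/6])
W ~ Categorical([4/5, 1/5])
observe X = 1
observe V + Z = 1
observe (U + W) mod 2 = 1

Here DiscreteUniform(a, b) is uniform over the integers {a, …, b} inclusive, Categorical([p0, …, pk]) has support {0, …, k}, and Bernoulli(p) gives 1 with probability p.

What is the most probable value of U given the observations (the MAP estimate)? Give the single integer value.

Enumerate traces; 12 have nonzero weight after conditioning:
  (U=0, V=0, Y=0, X=1, Z=1, W=1) weight 1/810
  (U=0, V=0, Y=1, X=1, Z=1, W=1) weight 1/810
  (U=0, V=1, Y=0, X=1, Z=0, W=1) weight 1/2025
  (U=0, V=1, Y=1, X=1, Z=0, W=1) weight 4/2025
  (U=1, V=0, Y=0, X=1, Z=1, W=0) weight 1/135
  (U=1, V=0, Y=1, X=1, Z=1, W=0) weight 1/135
  (U=1, V=1, Y=0, X=1, Z=0, W=0) weight 4/2025
  (U=1, V=1, Y=1, X=1, Z=0, W=0) weight 16/2025
  (U=2, V=0, Y=0, X=1, Z=1, W=1) weight 1/540
  … 3 more
Group by U:
  weight(U=0) = 2/405
  weight(U=1) = 2/81
  weight(U=2) = 1/162
Total weight = 2/405 + 2/81 + 1/162 = 29/810
P(U=0 | obs) = 2/405 / 29/810 = 4/29
P(U=1 | obs) = 2/81 / 29/810 = 20/29
P(U=2 | obs) = 1/162 / 29/810 = 5/29
argmax = 1

argmax_v P(U = v | obs) = 1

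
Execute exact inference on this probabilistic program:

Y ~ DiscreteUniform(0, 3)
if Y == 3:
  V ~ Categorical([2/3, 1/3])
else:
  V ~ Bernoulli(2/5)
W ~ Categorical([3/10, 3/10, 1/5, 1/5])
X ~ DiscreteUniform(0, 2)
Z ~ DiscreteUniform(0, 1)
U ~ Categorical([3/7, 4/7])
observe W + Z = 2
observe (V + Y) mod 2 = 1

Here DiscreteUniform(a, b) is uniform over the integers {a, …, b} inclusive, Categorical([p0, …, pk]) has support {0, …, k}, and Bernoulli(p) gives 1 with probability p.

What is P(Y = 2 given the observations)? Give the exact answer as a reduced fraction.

Enumerate traces; 48 have nonzero weight after conditioning:
  (Y=0, V=1, W=1, X=0, Z=1, U=0) weight 3/1400
  (Y=0, V=1, W=1, X=0, Z=1, U=1) weight 1/350
  (Y=0, V=1, W=1, X=1, Z=1, U=0) weight 3/1400
  (Y=0, V=1, W=1, X=1, Z=1, U=1) weight 1/350
  (Y=0, V=1, W=1, X=2, Z=1, U=0) weight 3/1400
  (Y=0, V=1, W=1, X=2, Z=1, U=1) weight 1/350
  (Y=0, V=1, W=2, X=0, Z=0, U=0) weight 1/700
  (Y=0, V=1, W=2, X=0, Z=0, U=1) weight 1/525
  (Y=1, V=0, W=1, X=0, Z=1, U=0) weight 9/2800
  (Y=2, V=1, W=1, X=0, Z=1, U=0) weight 3/1400
  … 38 more
Group by Y:
  weight(Y=0) = 1/40
  weight(Y=1) = 3/80
  weight(Y=2) = 1/40
  weight(Y=3) = 1/24
Total weight = 1/40 + 3/80 + 1/40 + 1/24 = 31/240
P(Y=0 | obs) = 1/40 / 31/240 = 6/31
P(Y=1 | obs) = 3/80 / 31/240 = 9/31
P(Y=2 | obs) = 1/40 / 31/240 = 6/31
P(Y=3 | obs) = 1/24 / 31/240 = 10/31

P(Y = 2 | obs) = 6/31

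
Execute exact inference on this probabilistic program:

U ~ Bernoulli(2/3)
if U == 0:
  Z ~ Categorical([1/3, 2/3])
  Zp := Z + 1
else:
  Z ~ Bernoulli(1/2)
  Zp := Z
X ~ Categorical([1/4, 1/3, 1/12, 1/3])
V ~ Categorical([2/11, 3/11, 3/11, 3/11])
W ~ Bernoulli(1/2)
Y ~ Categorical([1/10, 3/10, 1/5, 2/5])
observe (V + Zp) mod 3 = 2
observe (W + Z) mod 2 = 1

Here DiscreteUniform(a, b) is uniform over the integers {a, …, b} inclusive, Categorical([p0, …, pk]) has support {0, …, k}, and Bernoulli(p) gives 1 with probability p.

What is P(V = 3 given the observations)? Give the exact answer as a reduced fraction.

P(V = 3 | obs) = 6/31

Enumerate traces; 80 have nonzero weight after conditioning:
  (U=0, Z=0, X=0, V=1, W=1, Y=0) weight 1/2640
  (U=0, Z=0, X=0, V=1, W=1, Y=1) weight 1/880
  (U=0, Z=0, X=0, V=1, W=1, Y=2) weight 1/1320
  (U=0, Z=0, X=0, V=1, W=1, Y=3) weight 1/660
  (U=0, Z=0, X=1, V=1, W=1, Y=0) weight 1/1980
  (U=0, Z=0, X=1, V=1, W=1, Y=1) weight 1/660
  (U=0, Z=0, X=1, V=1, W=1, Y=2) weight 1/990
  (U=0, Z=0, X=1, V=1, W=1, Y=3) weight 1/495
  (U=0, Z=1, X=0, V=0, W=0, Y=0) weight 1/1980
  (U=0, Z=1, X=0, V=3, W=0, Y=0) weight 1/1320
  … 70 more
Group by V:
  weight(V=0) = 2/99
  weight(V=1) = 2/33
  weight(V=2) = 1/22
  weight(V=3) = 1/33
Total weight = 2/99 + 2/33 + 1/22 + 1/33 = 31/198
P(V=0 | obs) = 2/99 / 31/198 = 4/31
P(V=1 | obs) = 2/33 / 31/198 = 12/31
P(V=2 | obs) = 1/22 / 31/198 = 9/31
P(V=3 | obs) = 1/33 / 31/198 = 6/31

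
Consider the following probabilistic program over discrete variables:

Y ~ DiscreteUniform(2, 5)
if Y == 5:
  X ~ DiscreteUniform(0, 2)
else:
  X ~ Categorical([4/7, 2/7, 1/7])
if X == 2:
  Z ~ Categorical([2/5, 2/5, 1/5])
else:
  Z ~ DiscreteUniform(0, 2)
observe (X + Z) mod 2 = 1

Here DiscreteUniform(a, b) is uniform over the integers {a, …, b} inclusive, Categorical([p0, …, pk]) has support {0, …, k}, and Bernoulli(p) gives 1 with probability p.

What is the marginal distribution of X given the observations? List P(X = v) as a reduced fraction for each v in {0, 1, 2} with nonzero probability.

Enumerate traces; 16 have nonzero weight after conditioning:
  (Y=2, X=0, Z=1) weight 1/21
  (Y=2, X=1, Z=0) weight 1/42
  (Y=2, X=1, Z=2) weight 1/42
  (Y=2, X=2, Z=1) weight 1/70
  (Y=3, X=0, Z=1) weight 1/21
  (Y=3, X=1, Z=0) weight 1/42
  (Y=3, X=1, Z=2) weight 1/42
  (Y=3, X=2, Z=1) weight 1/70
  … 8 more
Group by X:
  weight(X=0) = 43/252
  weight(X=1) = 25/126
  weight(X=2) = 8/105
Total weight = 43/252 + 25/126 + 8/105 = 187/420
P(X=0 | obs) = 43/252 / 187/420 = 215/561
P(X=1 | obs) = 25/126 / 187/420 = 250/561
P(X=2 | obs) = 8/105 / 187/420 = 32/187

P(X=0) = 215/561, P(X=1) = 250/561, P(X=2) = 32/187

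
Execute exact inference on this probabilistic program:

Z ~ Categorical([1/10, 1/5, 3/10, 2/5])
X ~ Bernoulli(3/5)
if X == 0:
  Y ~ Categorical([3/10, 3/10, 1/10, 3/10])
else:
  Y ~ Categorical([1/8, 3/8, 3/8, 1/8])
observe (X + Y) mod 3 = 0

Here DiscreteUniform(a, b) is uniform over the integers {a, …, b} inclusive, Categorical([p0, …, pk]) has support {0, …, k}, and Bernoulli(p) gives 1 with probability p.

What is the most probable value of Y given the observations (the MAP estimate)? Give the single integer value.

Enumerate traces; 12 have nonzero weight after conditioning:
  (Z=0, X=0, Y=0) weight 3/250
  (Z=0, X=0, Y=3) weight 3/250
  (Z=0, X=1, Y=2) weight 9/400
  (Z=1, X=0, Y=0) weight 3/125
  (Z=1, X=0, Y=3) weight 3/125
  (Z=1, X=1, Y=2) weight 9/200
  (Z=2, X=0, Y=0) weight 9/250
  (Z=2, X=0, Y=3) weight 9/250
  … 4 more
Group by Y:
  weight(Y=0) = 3/25
  weight(Y=2) = 9/40
  weight(Y=3) = 3/25
Total weight = 3/25 + 9/40 + 3/25 = 93/200
P(Y=0 | obs) = 3/25 / 93/200 = 8/31
P(Y=2 | obs) = 9/40 / 93/200 = 15/31
P(Y=3 | obs) = 3/25 / 93/200 = 8/31
argmax = 2

argmax_v P(Y = v | obs) = 2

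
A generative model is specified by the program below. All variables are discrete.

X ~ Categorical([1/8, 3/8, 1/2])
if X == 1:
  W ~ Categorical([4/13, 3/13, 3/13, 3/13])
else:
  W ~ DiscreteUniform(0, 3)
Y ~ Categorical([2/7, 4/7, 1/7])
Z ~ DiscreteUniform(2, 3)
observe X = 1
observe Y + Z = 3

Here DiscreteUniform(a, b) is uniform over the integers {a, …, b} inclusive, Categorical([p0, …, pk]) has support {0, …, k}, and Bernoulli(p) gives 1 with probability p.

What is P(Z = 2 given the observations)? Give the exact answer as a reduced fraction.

Enumerate traces; 8 have nonzero weight after conditioning:
  (X=1, W=0, Y=0, Z=3) weight 3/182
  (X=1, W=0, Y=1, Z=2) weight 3/91
  (X=1, W=1, Y=0, Z=3) weight 9/728
  (X=1, W=1, Y=1, Z=2) weight 9/364
  (X=1, W=2, Y=0, Z=3) weight 9/728
  (X=1, W=2, Y=1, Z=2) weight 9/364
  (X=1, W=3, Y=0, Z=3) weight 9/728
  (X=1, W=3, Y=1, Z=2) weight 9/364
Group by Z:
  weight(Z=2) = 3/28
  weight(Z=3) = 3/56
Total weight = 3/28 + 3/56 = 9/56
P(Z=2 | obs) = 3/28 / 9/56 = 2/3
P(Z=3 | obs) = 3/56 / 9/56 = 1/3

P(Z = 2 | obs) = 2/3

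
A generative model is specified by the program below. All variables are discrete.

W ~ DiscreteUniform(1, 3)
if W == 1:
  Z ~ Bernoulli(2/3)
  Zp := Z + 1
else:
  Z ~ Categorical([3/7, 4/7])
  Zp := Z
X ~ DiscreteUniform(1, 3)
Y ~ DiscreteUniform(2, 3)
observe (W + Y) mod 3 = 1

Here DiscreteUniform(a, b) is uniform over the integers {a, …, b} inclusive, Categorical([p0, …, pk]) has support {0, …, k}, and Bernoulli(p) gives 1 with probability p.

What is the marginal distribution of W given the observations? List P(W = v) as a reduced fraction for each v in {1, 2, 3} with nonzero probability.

P(W=1) = 1/2, P(W=2) = 1/2

Enumerate traces; 12 have nonzero weight after conditioning:
  (W=1, Z=0, X=1, Y=3) weight 1/54
  (W=1, Z=0, X=2, Y=3) weight 1/54
  (W=1, Z=0, X=3, Y=3) weight 1/54
  (W=1, Z=1, X=1, Y=3) weight 1/27
  (W=1, Z=1, X=2, Y=3) weight 1/27
  (W=1, Z=1, X=3, Y=3) weight 1/27
  (W=2, Z=0, X=1, Y=2) weight 1/42
  (W=2, Z=0, X=2, Y=2) weight 1/42
  … 4 more
Group by W:
  weight(W=1) = 1/6
  weight(W=2) = 1/6
Total weight = 1/6 + 1/6 = 1/3
P(W=1 | obs) = 1/6 / 1/3 = 1/2
P(W=2 | obs) = 1/6 / 1/3 = 1/2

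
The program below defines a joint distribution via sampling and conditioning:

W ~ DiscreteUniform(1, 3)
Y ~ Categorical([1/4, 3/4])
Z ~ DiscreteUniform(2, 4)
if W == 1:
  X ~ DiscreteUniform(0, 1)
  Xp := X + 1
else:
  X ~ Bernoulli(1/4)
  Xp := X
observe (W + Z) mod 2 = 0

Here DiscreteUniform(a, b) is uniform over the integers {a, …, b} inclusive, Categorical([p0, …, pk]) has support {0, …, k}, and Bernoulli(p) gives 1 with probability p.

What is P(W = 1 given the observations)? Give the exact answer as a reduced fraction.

Enumerate traces; 16 have nonzero weight after conditioning:
  (W=1, Y=0, Z=3, X=0) weight 1/72
  (W=1, Y=0, Z=3, X=1) weight 1/72
  (W=1, Y=1, Z=3, X=0) weight 1/24
  (W=1, Y=1, Z=3, X=1) weight 1/24
  (W=2, Y=0, Z=2, X=0) weight 1/48
  (W=2, Y=0, Z=2, X=1) weight 1/144
  (W=2, Y=0, Z=4, X=0) weight 1/48
  (W=2, Y=0, Z=4, X=1) weight 1/144
  (W=3, Y=0, Z=3, X=0) weight 1/48
  … 7 more
Group by W:
  weight(W=1) = 1/9
  weight(W=2) = 2/9
  weight(W=3) = 1/9
Total weight = 1/9 + 2/9 + 1/9 = 4/9
P(W=1 | obs) = 1/9 / 4/9 = 1/4
P(W=2 | obs) = 2/9 / 4/9 = 1/2
P(W=3 | obs) = 1/9 / 4/9 = 1/4

P(W = 1 | obs) = 1/4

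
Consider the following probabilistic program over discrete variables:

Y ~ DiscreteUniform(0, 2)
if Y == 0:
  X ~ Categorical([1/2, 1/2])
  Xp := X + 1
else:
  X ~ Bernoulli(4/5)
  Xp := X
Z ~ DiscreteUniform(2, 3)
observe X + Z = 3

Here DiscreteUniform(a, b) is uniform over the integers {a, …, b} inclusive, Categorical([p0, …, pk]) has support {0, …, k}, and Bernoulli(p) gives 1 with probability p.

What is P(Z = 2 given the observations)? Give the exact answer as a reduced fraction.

Enumerate traces; 6 have nonzero weight after conditioning:
  (Y=0, X=0, Z=3) weight 1/12
  (Y=0, X=1, Z=2) weight 1/12
  (Y=1, X=0, Z=3) weight 1/30
  (Y=1, X=1, Z=2) weight 2/15
  (Y=2, X=0, Z=3) weight 1/30
  (Y=2, X=1, Z=2) weight 2/15
Group by Z:
  weight(Z=2) = 7/20
  weight(Z=3) = 3/20
Total weight = 7/20 + 3/20 = 1/2
P(Z=2 | obs) = 7/20 / 1/2 = 7/10
P(Z=3 | obs) = 3/20 / 1/2 = 3/10

P(Z = 2 | obs) = 7/10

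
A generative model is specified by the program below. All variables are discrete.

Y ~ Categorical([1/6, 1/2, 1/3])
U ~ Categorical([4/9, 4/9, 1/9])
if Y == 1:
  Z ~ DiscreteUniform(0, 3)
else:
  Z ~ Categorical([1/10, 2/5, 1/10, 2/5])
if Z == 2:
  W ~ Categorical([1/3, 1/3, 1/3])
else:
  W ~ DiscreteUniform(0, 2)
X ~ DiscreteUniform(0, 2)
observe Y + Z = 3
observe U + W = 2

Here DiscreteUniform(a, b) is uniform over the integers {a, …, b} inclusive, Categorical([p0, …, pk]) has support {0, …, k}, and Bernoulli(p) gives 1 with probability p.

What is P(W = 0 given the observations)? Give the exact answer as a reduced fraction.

P(W = 0 | obs) = 1/9

Enumerate traces; 27 have nonzero weight after conditioning:
  (Y=0, U=0, Z=3, W=2, X=0) weight 4/1215
  (Y=0, U=0, Z=3, W=2, X=1) weight 4/1215
  (Y=0, U=0, Z=3, W=2, X=2) weight 4/1215
  (Y=0, U=1, Z=3, W=1, X=0) weight 4/1215
  (Y=0, U=1, Z=3, W=1, X=1) weight 4/1215
  (Y=0, U=1, Z=3, W=1, X=2) weight 4/1215
  (Y=0, U=2, Z=3, W=0, X=0) weight 1/1215
  (Y=0, U=2, Z=3, W=0, X=1) weight 1/1215
  … 19 more
Group by W:
  weight(W=0) = 13/1080
  weight(W=1) = 13/270
  weight(W=2) = 13/270
Total weight = 13/1080 + 13/270 + 13/270 = 13/120
P(W=0 | obs) = 13/1080 / 13/120 = 1/9
P(W=1 | obs) = 13/270 / 13/120 = 4/9
P(W=2 | obs) = 13/270 / 13/120 = 4/9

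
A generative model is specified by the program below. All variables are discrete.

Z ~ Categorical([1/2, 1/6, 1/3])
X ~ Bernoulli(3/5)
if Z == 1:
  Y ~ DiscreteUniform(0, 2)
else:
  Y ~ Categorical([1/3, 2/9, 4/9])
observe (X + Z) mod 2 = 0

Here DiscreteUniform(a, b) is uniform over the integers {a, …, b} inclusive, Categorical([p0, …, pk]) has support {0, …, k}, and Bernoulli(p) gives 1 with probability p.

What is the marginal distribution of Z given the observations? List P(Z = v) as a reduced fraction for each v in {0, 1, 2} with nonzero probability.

Enumerate traces; 9 have nonzero weight after conditioning:
  (Z=0, X=0, Y=0) weight 1/15
  (Z=0, X=0, Y=1) weight 2/45
  (Z=0, X=0, Y=2) weight 4/45
  (Z=1, X=1, Y=0) weight 1/30
  (Z=1, X=1, Y=1) weight 1/30
  (Z=1, X=1, Y=2) weight 1/30
  (Z=2, X=0, Y=0) weight 2/45
  (Z=2, X=0, Y=1) weight 4/135
  … 1 more
Group by Z:
  weight(Z=0) = 1/5
  weight(Z=1) = 1/10
  weight(Z=2) = 2/15
Total weight = 1/5 + 1/10 + 2/15 = 13/30
P(Z=0 | obs) = 1/5 / 13/30 = 6/13
P(Z=1 | obs) = 1/10 / 13/30 = 3/13
P(Z=2 | obs) = 2/15 / 13/30 = 4/13

P(Z=0) = 6/13, P(Z=1) = 3/13, P(Z=2) = 4/13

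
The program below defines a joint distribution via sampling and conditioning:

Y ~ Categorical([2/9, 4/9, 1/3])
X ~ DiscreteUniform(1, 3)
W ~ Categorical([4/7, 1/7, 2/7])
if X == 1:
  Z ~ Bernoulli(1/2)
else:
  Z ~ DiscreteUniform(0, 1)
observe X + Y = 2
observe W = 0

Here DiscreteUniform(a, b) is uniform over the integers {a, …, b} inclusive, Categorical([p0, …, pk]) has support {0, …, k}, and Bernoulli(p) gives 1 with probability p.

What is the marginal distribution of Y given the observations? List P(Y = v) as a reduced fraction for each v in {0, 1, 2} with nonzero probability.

P(Y=0) = 1/3, P(Y=1) = 2/3

Enumerate traces; 4 have nonzero weight after conditioning:
  (Y=0, X=2, W=0, Z=0) weight 4/189
  (Y=0, X=2, W=0, Z=1) weight 4/189
  (Y=1, X=1, W=0, Z=0) weight 8/189
  (Y=1, X=1, W=0, Z=1) weight 8/189
Group by Y:
  weight(Y=0) = 8/189
  weight(Y=1) = 16/189
Total weight = 8/189 + 16/189 = 8/63
P(Y=0 | obs) = 8/189 / 8/63 = 1/3
P(Y=1 | obs) = 16/189 / 8/63 = 2/3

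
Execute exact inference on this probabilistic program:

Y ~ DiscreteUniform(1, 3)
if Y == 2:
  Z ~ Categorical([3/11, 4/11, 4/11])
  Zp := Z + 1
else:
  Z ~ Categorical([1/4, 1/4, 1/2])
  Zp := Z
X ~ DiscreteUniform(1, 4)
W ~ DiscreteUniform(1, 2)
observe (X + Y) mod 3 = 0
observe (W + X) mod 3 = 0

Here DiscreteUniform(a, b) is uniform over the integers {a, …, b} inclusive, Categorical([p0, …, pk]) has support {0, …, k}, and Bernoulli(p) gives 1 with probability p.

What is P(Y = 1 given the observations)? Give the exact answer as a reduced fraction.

P(Y = 1 | obs) = 1/3

Enumerate traces; 9 have nonzero weight after conditioning:
  (Y=1, Z=0, X=2, W=1) weight 1/96
  (Y=1, Z=1, X=2, W=1) weight 1/96
  (Y=1, Z=2, X=2, W=1) weight 1/48
  (Y=2, Z=0, X=1, W=2) weight 1/88
  (Y=2, Z=0, X=4, W=2) weight 1/88
  (Y=2, Z=1, X=1, W=2) weight 1/66
  (Y=2, Z=1, X=4, W=2) weight 1/66
  (Y=2, Z=2, X=1, W=2) weight 1/66
  … 1 more
Group by Y:
  weight(Y=1) = 1/24
  weight(Y=2) = 1/12
Total weight = 1/24 + 1/12 = 1/8
P(Y=1 | obs) = 1/24 / 1/8 = 1/3
P(Y=2 | obs) = 1/12 / 1/8 = 2/3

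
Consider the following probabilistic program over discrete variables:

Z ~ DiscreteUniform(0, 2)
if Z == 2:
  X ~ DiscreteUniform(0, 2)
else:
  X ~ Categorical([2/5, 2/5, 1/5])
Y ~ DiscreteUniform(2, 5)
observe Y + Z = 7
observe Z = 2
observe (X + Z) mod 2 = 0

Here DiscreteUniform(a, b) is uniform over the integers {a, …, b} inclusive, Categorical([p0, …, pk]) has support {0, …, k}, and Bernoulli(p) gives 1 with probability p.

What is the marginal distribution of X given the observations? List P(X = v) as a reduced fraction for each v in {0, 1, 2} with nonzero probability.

P(X=0) = 1/2, P(X=2) = 1/2

Enumerate traces; 2 have nonzero weight after conditioning:
  (Z=2, X=0, Y=5) weight 1/36
  (Z=2, X=2, Y=5) weight 1/36
Group by X:
  weight(X=0) = 1/36
  weight(X=2) = 1/36
Total weight = 1/36 + 1/36 = 1/18
P(X=0 | obs) = 1/36 / 1/18 = 1/2
P(X=2 | obs) = 1/36 / 1/18 = 1/2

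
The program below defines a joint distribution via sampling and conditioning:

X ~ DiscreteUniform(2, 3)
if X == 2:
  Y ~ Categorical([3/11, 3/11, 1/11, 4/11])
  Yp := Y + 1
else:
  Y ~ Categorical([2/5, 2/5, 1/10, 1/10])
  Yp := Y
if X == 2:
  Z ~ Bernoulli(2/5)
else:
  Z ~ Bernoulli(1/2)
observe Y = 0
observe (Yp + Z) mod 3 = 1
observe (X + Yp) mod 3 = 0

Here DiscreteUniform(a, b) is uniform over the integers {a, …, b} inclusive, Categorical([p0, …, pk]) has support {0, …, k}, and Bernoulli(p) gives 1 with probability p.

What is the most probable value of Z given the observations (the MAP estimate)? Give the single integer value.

Enumerate traces; 2 have nonzero weight after conditioning:
  (X=2, Y=0, Z=0) weight 9/110
  (X=3, Y=0, Z=1) weight 1/10
Group by Z:
  weight(Z=0) = 9/110
  weight(Z=1) = 1/10
Total weight = 9/110 + 1/10 = 2/11
P(Z=0 | obs) = 9/110 / 2/11 = 9/20
P(Z=1 | obs) = 1/10 / 2/11 = 11/20
argmax = 1

argmax_v P(Z = v | obs) = 1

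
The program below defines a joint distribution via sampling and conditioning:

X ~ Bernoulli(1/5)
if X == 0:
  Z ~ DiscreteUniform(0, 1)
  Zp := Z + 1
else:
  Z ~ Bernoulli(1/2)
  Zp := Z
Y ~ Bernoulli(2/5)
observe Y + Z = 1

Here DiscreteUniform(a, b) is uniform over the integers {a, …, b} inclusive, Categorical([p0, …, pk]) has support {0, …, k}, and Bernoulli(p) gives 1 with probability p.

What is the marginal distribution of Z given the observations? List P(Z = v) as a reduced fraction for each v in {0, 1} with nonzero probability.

Enumerate traces; 4 have nonzero weight after conditioning:
  (X=0, Z=0, Y=1) weight 4/25
  (X=0, Z=1, Y=0) weight 6/25
  (X=1, Z=0, Y=1) weight 1/25
  (X=1, Z=1, Y=0) weight 3/50
Group by Z:
  weight(Z=0) = 1/5
  weight(Z=1) = 3/10
Total weight = 1/5 + 3/10 = 1/2
P(Z=0 | obs) = 1/5 / 1/2 = 2/5
P(Z=1 | obs) = 3/10 / 1/2 = 3/5

P(Z=0) = 2/5, P(Z=1) = 3/5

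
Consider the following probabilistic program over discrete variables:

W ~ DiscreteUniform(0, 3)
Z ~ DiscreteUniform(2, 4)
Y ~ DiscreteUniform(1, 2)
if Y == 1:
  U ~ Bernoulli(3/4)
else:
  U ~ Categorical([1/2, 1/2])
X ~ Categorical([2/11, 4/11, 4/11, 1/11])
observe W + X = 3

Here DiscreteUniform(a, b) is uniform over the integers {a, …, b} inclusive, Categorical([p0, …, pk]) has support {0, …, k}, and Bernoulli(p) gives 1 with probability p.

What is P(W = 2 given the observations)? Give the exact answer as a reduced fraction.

P(W = 2 | obs) = 4/11

Enumerate traces; 48 have nonzero weight after conditioning:
  (W=0, Z=2, Y=1, U=0, X=3) weight 1/1056
  (W=0, Z=2, Y=1, U=1, X=3) weight 1/352
  (W=0, Z=2, Y=2, U=0, X=3) weight 1/528
  (W=0, Z=2, Y=2, U=1, X=3) weight 1/528
  (W=0, Z=3, Y=1, U=0, X=3) weight 1/1056
  (W=0, Z=3, Y=1, U=1, X=3) weight 1/352
  (W=0, Z=3, Y=2, U=0, X=3) weight 1/528
  (W=0, Z=3, Y=2, U=1, X=3) weight 1/528
  (W=1, Z=2, Y=1, U=0, X=2) weight 1/264
  (W=2, Z=2, Y=1, U=0, X=1) weight 1/264
  … 38 more
Group by W:
  weight(W=0) = 1/44
  weight(W=1) = 1/11
  weight(W=2) = 1/11
  weight(W=3) = 1/22
Total weight = 1/44 + 1/11 + 1/11 + 1/22 = 1/4
P(W=0 | obs) = 1/44 / 1/4 = 1/11
P(W=1 | obs) = 1/11 / 1/4 = 4/11
P(W=2 | obs) = 1/11 / 1/4 = 4/11
P(W=3 | obs) = 1/22 / 1/4 = 2/11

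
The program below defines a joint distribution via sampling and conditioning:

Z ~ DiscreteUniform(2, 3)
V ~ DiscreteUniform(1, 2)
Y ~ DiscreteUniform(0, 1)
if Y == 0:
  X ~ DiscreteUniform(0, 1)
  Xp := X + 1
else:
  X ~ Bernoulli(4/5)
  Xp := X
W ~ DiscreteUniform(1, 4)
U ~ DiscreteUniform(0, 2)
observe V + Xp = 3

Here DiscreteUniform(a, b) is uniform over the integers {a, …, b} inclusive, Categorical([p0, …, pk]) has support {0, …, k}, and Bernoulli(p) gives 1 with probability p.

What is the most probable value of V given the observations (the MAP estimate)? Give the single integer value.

Enumerate traces; 72 have nonzero weight after conditioning:
  (Z=2, V=1, Y=0, X=1, W=1, U=0) weight 1/192
  (Z=2, V=1, Y=0, X=1, W=1, U=1) weight 1/192
  (Z=2, V=1, Y=0, X=1, W=1, U=2) weight 1/192
  (Z=2, V=1, Y=0, X=1, W=2, U=0) weight 1/192
  (Z=2, V=1, Y=0, X=1, W=2, U=1) weight 1/192
  (Z=2, V=1, Y=0, X=1, W=2, U=2) weight 1/192
  (Z=2, V=1, Y=0, X=1, W=3, U=0) weight 1/192
  (Z=2, V=1, Y=0, X=1, W=3, U=1) weight 1/192
  (Z=2, V=2, Y=0, X=0, W=1, U=0) weight 1/192
  … 63 more
Group by V:
  weight(V=1) = 1/8
  weight(V=2) = 13/40
Total weight = 1/8 + 13/40 = 9/20
P(V=1 | obs) = 1/8 / 9/20 = 5/18
P(V=2 | obs) = 13/40 / 9/20 = 13/18
argmax = 2

argmax_v P(V = v | obs) = 2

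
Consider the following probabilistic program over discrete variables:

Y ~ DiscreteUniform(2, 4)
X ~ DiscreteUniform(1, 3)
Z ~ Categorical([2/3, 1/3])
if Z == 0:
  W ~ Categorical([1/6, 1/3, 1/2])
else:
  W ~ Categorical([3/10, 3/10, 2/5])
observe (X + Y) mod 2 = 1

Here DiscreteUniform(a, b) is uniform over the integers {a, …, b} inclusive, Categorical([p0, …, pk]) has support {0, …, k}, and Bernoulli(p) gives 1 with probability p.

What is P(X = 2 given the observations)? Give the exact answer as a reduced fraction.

P(X = 2 | obs) = 1/5

Enumerate traces; 30 have nonzero weight after conditioning:
  (Y=2, X=1, Z=0, W=0) weight 1/81
  (Y=2, X=1, Z=0, W=1) weight 2/81
  (Y=2, X=1, Z=0, W=2) weight 1/27
  (Y=2, X=1, Z=1, W=0) weight 1/90
  (Y=2, X=1, Z=1, W=1) weight 1/90
  (Y=2, X=1, Z=1, W=2) weight 2/135
  (Y=2, X=3, Z=0, W=0) weight 1/81
  (Y=2, X=3, Z=0, W=1) weight 2/81
  (Y=3, X=2, Z=0, W=0) weight 1/81
  … 21 more
Group by X:
  weight(X=1) = 2/9
  weight(X=2) = 1/9
  weight(X=3) = 2/9
Total weight = 2/9 + 1/9 + 2/9 = 5/9
P(X=1 | obs) = 2/9 / 5/9 = 2/5
P(X=2 | obs) = 1/9 / 5/9 = 1/5
P(X=3 | obs) = 2/9 / 5/9 = 2/5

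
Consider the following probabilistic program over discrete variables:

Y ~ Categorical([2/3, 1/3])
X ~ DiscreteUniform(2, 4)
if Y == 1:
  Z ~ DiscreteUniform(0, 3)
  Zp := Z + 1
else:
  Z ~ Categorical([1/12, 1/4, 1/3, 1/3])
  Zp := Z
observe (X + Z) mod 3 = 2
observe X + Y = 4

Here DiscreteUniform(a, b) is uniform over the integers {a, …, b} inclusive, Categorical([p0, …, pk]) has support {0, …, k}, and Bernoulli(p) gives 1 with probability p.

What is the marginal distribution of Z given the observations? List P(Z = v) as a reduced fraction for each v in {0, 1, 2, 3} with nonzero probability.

Enumerate traces; 2 have nonzero weight after conditioning:
  (Y=0, X=4, Z=1) weight 1/18
  (Y=1, X=3, Z=2) weight 1/36
Group by Z:
  weight(Z=1) = 1/18
  weight(Z=2) = 1/36
Total weight = 1/18 + 1/36 = 1/12
P(Z=1 | obs) = 1/18 / 1/12 = 2/3
P(Z=2 | obs) = 1/36 / 1/12 = 1/3

P(Z=1) = 2/3, P(Z=2) = 1/3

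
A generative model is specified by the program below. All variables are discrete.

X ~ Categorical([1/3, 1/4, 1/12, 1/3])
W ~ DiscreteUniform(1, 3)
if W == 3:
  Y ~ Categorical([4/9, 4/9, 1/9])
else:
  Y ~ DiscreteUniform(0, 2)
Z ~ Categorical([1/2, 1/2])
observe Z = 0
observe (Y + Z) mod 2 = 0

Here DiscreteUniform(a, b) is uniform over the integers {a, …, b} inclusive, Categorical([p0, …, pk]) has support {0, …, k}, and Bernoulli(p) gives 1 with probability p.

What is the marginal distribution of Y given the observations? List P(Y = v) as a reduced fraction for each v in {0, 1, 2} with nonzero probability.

Enumerate traces; 24 have nonzero weight after conditioning:
  (X=0, W=1, Y=0, Z=0) weight 1/54
  (X=0, W=1, Y=2, Z=0) weight 1/54
  (X=0, W=2, Y=0, Z=0) weight 1/54
  (X=0, W=2, Y=2, Z=0) weight 1/54
  (X=0, W=3, Y=0, Z=0) weight 2/81
  (X=0, W=3, Y=2, Z=0) weight 1/162
  (X=1, W=1, Y=0, Z=0) weight 1/72
  (X=1, W=1, Y=2, Z=0) weight 1/72
  … 16 more
Group by Y:
  weight(Y=0) = 5/27
  weight(Y=2) = 7/54
Total weight = 5/27 + 7/54 = 17/54
P(Y=0 | obs) = 5/27 / 17/54 = 10/17
P(Y=2 | obs) = 7/54 / 17/54 = 7/17

P(Y=0) = 10/17, P(Y=2) = 7/17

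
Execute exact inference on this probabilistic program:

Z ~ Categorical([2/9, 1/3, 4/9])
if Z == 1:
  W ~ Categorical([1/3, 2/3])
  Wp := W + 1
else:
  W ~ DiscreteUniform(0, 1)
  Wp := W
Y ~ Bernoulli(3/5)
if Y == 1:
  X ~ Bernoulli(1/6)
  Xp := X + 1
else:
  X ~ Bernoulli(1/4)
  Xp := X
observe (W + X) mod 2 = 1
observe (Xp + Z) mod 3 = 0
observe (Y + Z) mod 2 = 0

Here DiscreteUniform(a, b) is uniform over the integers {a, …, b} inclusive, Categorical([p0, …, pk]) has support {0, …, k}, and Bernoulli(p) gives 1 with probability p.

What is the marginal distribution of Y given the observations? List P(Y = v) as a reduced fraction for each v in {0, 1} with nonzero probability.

P(Y=0) = 5/6, P(Y=1) = 1/6

Enumerate traces; 3 have nonzero weight after conditioning:
  (Z=0, W=1, Y=0, X=0) weight 1/30
  (Z=1, W=0, Y=1, X=1) weight 1/90
  (Z=2, W=0, Y=0, X=1) weight 1/45
Group by Y:
  weight(Y=0) = 1/18
  weight(Y=1) = 1/90
Total weight = 1/18 + 1/90 = 1/15
P(Y=0 | obs) = 1/18 / 1/15 = 5/6
P(Y=1 | obs) = 1/90 / 1/15 = 1/6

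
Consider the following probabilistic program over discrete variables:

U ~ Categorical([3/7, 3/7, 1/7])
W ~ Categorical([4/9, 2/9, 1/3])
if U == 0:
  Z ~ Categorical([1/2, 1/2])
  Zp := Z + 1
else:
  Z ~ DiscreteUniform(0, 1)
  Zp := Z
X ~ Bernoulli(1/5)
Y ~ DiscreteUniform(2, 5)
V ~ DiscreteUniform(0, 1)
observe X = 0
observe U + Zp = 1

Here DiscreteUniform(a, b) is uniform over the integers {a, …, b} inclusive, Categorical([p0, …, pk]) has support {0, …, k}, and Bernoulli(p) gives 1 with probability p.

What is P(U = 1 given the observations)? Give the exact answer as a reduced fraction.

Enumerate traces; 48 have nonzero weight after conditioning:
  (U=0, W=0, Z=0, X=0, Y=2, V=0) weight 1/105
  (U=0, W=0, Z=0, X=0, Y=2, V=1) weight 1/105
  (U=0, W=0, Z=0, X=0, Y=3, V=0) weight 1/105
  (U=0, W=0, Z=0, X=0, Y=3, V=1) weight 1/105
  (U=0, W=0, Z=0, X=0, Y=4, V=0) weight 1/105
  (U=0, W=0, Z=0, X=0, Y=4, V=1) weight 1/105
  (U=0, W=0, Z=0, X=0, Y=5, V=0) weight 1/105
  (U=0, W=0, Z=0, X=0, Y=5, V=1) weight 1/105
  (U=1, W=0, Z=0, X=0, Y=2, V=0) weight 1/105
  … 39 more
Group by U:
  weight(U=0) = 6/35
  weight(U=1) = 6/35
Total weight = 6/35 + 6/35 = 12/35
P(U=0 | obs) = 6/35 / 12/35 = 1/2
P(U=1 | obs) = 6/35 / 12/35 = 1/2

P(U = 1 | obs) = 1/2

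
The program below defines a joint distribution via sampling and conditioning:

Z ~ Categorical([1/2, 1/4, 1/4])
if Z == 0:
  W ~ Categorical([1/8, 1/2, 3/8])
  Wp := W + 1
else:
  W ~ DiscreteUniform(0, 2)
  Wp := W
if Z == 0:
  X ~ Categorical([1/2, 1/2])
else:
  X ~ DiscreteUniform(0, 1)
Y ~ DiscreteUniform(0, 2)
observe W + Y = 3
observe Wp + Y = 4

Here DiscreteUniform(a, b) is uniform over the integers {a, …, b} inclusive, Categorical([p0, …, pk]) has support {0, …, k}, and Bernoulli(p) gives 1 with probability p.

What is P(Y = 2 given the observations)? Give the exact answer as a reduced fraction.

Enumerate traces; 4 have nonzero weight after conditioning:
  (Z=0, W=1, X=0, Y=2) weight 1/24
  (Z=0, W=1, X=1, Y=2) weight 1/24
  (Z=0, W=2, X=0, Y=1) weight 1/32
  (Z=0, W=2, X=1, Y=1) weight 1/32
Group by Y:
  weight(Y=1) = 1/16
  weight(Y=2) = 1/12
Total weight = 1/16 + 1/12 = 7/48
P(Y=1 | obs) = 1/16 / 7/48 = 3/7
P(Y=2 | obs) = 1/12 / 7/48 = 4/7

P(Y = 2 | obs) = 4/7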